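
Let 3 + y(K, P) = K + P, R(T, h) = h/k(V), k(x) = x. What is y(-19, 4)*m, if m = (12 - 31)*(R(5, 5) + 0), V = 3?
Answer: 570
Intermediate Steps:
R(T, h) = h/3
y(K, P) = -3 + K + P (y(K, P) = -3 + (K + P) = -3 + K + P)
m = -95/3 (m = (12 - 31)*((1/3)*5 + 0) = -19*(5/3 + 0) = -19*5/3 = -95/3 ≈ -31.667)
y(-19, 4)*m = (-3 - 19 + 4)*(-95/3) = -18*(-95/3) = 570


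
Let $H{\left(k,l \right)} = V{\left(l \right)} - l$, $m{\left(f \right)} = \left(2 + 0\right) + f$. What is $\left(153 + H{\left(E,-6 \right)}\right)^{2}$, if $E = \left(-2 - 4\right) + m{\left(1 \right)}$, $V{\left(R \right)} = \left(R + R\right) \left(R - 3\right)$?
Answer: $71289$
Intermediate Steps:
$m{\left(f \right)} = 2 + f$
$V{\left(R \right)} = 2 R \left(-3 + R\right)$
$E = -3$ ($E = \left(-2 - 4\right) + \left(2 + 1\right) = -6 + 3 = -3$)
$H{\left(k,l \right)} = - l + 2 l \left(-3 + l\right)$ ($H{\left(k,l \right)} = 2 l \left(-3 + l\right) - l = - l + 2 l \left(-3 + l\right)$)
$\left(153 + H{\left(E,-6 \right)}\right)^{2} = \left(153 - 6 \left(-7 + 2 \left(-6\right)\right)\right)^{2} = \left(153 - 6 \left(-7 - 12\right)\right)^{2} = \left(153 - -114\right)^{2} = \left(153 + 114\right)^{2} = 267^{2} = 71289$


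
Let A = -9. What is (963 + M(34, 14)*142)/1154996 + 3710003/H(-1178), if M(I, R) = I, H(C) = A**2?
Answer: 4285039094059/93554676 ≈ 45803.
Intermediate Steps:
H(C) = 81 (H(C) = (-9)**2 = 81)
(963 + M(34, 14)*142)/1154996 + 3710003/H(-1178) = (963 + 34*142)/1154996 + 3710003/81 = (963 + 4828)*(1/1154996) + 3710003*(1/81) = 5791*(1/1154996) + 3710003/81 = 5791/1154996 + 3710003/81 = 4285039094059/93554676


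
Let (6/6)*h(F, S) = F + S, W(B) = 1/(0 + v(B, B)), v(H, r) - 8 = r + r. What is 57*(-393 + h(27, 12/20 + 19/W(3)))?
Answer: -28329/5 ≈ -5665.8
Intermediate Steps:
v(H, r) = 8 + 2*r (v(H, r) = 8 + (r + r) = 8 + 2*r)
W(B) = 1/(8 + 2*B) (W(B) = 1/(0 + (8 + 2*B)) = 1/(8 + 2*B))
h(F, S) = F + S
57*(-393 + h(27, 12/20 + 19/W(3))) = 57*(-393 + (27 + (12/20 + 19/((1/(2*(4 + 3))))))) = 57*(-393 + (27 + (12*(1/20) + 19/(((1/2)/7))))) = 57*(-393 + (27 + (3/5 + 19/(((1/2)*(1/7)))))) = 57*(-393 + (27 + (3/5 + 19/(1/14)))) = 57*(-393 + (27 + (3/5 + 19*14))) = 57*(-393 + (27 + (3/5 + 266))) = 57*(-393 + (27 + 1333/5)) = 57*(-393 + 1468/5) = 57*(-497/5) = -28329/5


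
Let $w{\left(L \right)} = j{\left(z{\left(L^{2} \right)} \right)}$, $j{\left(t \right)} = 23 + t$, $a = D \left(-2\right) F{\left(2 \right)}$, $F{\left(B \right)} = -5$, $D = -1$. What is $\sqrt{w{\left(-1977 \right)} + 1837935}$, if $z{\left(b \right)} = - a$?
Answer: $236 \sqrt{33} \approx 1355.7$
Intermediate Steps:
$a = -10$ ($a = \left(-1\right) \left(-2\right) \left(-5\right) = 2 \left(-5\right) = -10$)
$z{\left(b \right)} = 10$ ($z{\left(b \right)} = \left(-1\right) \left(-10\right) = 10$)
$w{\left(L \right)} = 33$ ($w{\left(L \right)} = 23 + 10 = 33$)
$\sqrt{w{\left(-1977 \right)} + 1837935} = \sqrt{33 + 1837935} = \sqrt{1837968} = 236 \sqrt{33}$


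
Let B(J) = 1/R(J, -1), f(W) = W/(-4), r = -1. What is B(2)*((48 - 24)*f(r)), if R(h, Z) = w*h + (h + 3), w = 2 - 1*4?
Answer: 6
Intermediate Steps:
w = -2 (w = 2 - 4 = -2)
f(W) = -W/4 (f(W) = W*(-¼) = -W/4)
R(h, Z) = 3 - h (R(h, Z) = -2*h + (h + 3) = -2*h + (3 + h) = 3 - h)
B(J) = 1/(3 - J)
B(2)*((48 - 24)*f(r)) = ((48 - 24)*(-¼*(-1)))/(3 - 1*2) = (24*(¼))/(3 - 2) = 6/1 = 1*6 = 6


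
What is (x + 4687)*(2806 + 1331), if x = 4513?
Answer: 38060400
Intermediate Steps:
(x + 4687)*(2806 + 1331) = (4513 + 4687)*(2806 + 1331) = 9200*4137 = 38060400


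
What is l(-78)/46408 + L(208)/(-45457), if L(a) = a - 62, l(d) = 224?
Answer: 425850/263696057 ≈ 0.0016149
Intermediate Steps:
L(a) = -62 + a
l(-78)/46408 + L(208)/(-45457) = 224/46408 + (-62 + 208)/(-45457) = 224*(1/46408) + 146*(-1/45457) = 28/5801 - 146/45457 = 425850/263696057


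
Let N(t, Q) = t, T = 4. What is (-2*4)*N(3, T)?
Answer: -24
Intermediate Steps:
(-2*4)*N(3, T) = -2*4*3 = -8*3 = -24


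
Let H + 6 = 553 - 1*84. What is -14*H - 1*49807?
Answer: -56289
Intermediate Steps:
H = 463 (H = -6 + (553 - 1*84) = -6 + (553 - 84) = -6 + 469 = 463)
-14*H - 1*49807 = -14*463 - 1*49807 = -6482 - 49807 = -56289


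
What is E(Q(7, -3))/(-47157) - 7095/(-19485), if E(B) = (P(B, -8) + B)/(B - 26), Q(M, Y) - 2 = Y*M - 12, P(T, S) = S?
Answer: 47087008/129320213 ≈ 0.36411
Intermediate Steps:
Q(M, Y) = -10 + M*Y (Q(M, Y) = 2 + (Y*M - 12) = 2 + (M*Y - 12) = 2 + (-12 + M*Y) = -10 + M*Y)
E(B) = (-8 + B)/(-26 + B) (E(B) = (-8 + B)/(B - 26) = (-8 + B)/(-26 + B))
E(Q(7, -3))/(-47157) - 7095/(-19485) = ((-8 + (-10 + 7*(-3)))/(-26 + (-10 + 7*(-3))))/(-47157) - 7095/(-19485) = ((-8 + (-10 - 21))/(-26 + (-10 - 21)))*(-1/47157) - 7095*(-1/19485) = ((-8 - 31)/(-26 - 31))*(-1/47157) + 473/1299 = (-39/(-57))*(-1/47157) + 473/1299 = -1/57*(-39)*(-1/47157) + 473/1299 = (13/19)*(-1/47157) + 473/1299 = -13/895983 + 473/1299 = 47087008/129320213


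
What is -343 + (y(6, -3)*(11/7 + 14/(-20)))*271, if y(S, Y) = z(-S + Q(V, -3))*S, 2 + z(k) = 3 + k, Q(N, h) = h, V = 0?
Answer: -408749/35 ≈ -11679.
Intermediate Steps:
z(k) = 1 + k (z(k) = -2 + (3 + k) = 1 + k)
y(S, Y) = S*(-2 - S) (y(S, Y) = (1 + (-S - 3))*S = (1 + (-3 - S))*S = (-2 - S)*S = S*(-2 - S))
-343 + (y(6, -3)*(11/7 + 14/(-20)))*271 = -343 + ((-1*6*(2 + 6))*(11/7 + 14/(-20)))*271 = -343 + ((-1*6*8)*(11*(⅐) + 14*(-1/20)))*271 = -343 - 48*(11/7 - 7/10)*271 = -343 - 48*61/70*271 = -343 - 1464/35*271 = -343 - 396744/35 = -408749/35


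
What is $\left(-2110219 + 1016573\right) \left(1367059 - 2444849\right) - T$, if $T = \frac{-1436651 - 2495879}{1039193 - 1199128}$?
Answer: $\frac{37703739744703074}{31987} \approx 1.1787 \cdot 10^{12}$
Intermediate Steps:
$T = \frac{786506}{31987}$ ($T = - \frac{3932530}{1039193 - 1199128} = - \frac{3932530}{-159935} = \left(-3932530\right) \left(- \frac{1}{159935}\right) = \frac{786506}{31987} \approx 24.588$)
$\left(-2110219 + 1016573\right) \left(1367059 - 2444849\right) - T = \left(-2110219 + 1016573\right) \left(1367059 - 2444849\right) - \frac{786506}{31987} = \left(-1093646\right) \left(-1077790\right) - \frac{786506}{31987} = 1178720722340 - \frac{786506}{31987} = \frac{37703739744703074}{31987}$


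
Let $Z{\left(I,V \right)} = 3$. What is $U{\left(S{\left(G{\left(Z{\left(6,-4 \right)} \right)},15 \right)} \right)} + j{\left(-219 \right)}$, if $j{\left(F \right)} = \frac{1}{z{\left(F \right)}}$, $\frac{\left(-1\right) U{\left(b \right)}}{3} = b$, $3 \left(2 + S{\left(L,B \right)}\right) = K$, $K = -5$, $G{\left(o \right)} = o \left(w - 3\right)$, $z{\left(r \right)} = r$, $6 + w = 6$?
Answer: $\frac{2408}{219} \approx 10.995$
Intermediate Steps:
$w = 0$ ($w = -6 + 6 = 0$)
$G{\left(o \right)} = - 3 o$ ($G{\left(o \right)} = o \left(0 - 3\right) = o \left(-3\right) = - 3 o$)
$S{\left(L,B \right)} = - \frac{11}{3}$ ($S{\left(L,B \right)} = -2 + \frac{1}{3} \left(-5\right) = -2 - \frac{5}{3} = - \frac{11}{3}$)
$U{\left(b \right)} = - 3 b$
$j{\left(F \right)} = \frac{1}{F}$
$U{\left(S{\left(G{\left(Z{\left(6,-4 \right)} \right)},15 \right)} \right)} + j{\left(-219 \right)} = \left(-3\right) \left(- \frac{11}{3}\right) + \frac{1}{-219} = 11 - \frac{1}{219} = \frac{2408}{219}$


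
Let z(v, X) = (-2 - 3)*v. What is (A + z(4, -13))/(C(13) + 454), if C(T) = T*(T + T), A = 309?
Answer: 289/792 ≈ 0.36490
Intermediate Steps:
z(v, X) = -5*v
C(T) = 2*T² (C(T) = T*(2*T) = 2*T²)
(A + z(4, -13))/(C(13) + 454) = (309 - 5*4)/(2*13² + 454) = (309 - 20)/(2*169 + 454) = 289/(338 + 454) = 289/792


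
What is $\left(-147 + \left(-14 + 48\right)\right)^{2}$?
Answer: $12769$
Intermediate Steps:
$\left(-147 + \left(-14 + 48\right)\right)^{2} = \left(-147 + 34\right)^{2} = \left(-113\right)^{2} = 12769$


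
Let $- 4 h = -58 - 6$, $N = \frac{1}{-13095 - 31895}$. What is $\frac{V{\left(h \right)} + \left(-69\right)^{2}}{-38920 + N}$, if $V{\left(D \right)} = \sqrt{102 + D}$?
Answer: $- \frac{71399130}{583670267} - \frac{44990 \sqrt{118}}{1751010801} \approx -0.12261$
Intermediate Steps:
$N = - \frac{1}{44990}$ ($N = \frac{1}{-44990} = - \frac{1}{44990} \approx -2.2227 \cdot 10^{-5}$)
$h = 16$ ($h = - \frac{-58 - 6}{4} = \left(- \frac{1}{4}\right) \left(-64\right) = 16$)
$\frac{V{\left(h \right)} + \left(-69\right)^{2}}{-38920 + N} = \frac{\sqrt{102 + 16} + \left(-69\right)^{2}}{-38920 - \frac{1}{44990}} = \frac{\sqrt{118} + 4761}{- \frac{1751010801}{44990}} = \left(4761 + \sqrt{118}\right) \left(- \frac{44990}{1751010801}\right) = - \frac{71399130}{583670267} - \frac{44990 \sqrt{118}}{1751010801}$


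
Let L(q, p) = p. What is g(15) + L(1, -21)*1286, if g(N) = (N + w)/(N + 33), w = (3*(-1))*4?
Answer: -432095/16 ≈ -27006.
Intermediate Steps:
w = -12 (w = -3*4 = -12)
g(N) = (-12 + N)/(33 + N) (g(N) = (N - 12)/(N + 33) = (-12 + N)/(33 + N))
g(15) + L(1, -21)*1286 = (-12 + 15)/(33 + 15) - 21*1286 = 3/48 - 27006 = (1/48)*3 - 27006 = 1/16 - 27006 = -432095/16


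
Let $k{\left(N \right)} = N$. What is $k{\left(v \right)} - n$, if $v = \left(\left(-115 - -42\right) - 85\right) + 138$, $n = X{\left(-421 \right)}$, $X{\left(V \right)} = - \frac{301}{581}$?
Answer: $- \frac{1617}{83} \approx -19.482$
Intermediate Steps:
$X{\left(V \right)} = - \frac{43}{83}$ ($X{\left(V \right)} = \left(-301\right) \frac{1}{581} = - \frac{43}{83}$)
$n = - \frac{43}{83} \approx -0.51807$
$v = -20$ ($v = \left(\left(-115 + 42\right) - 85\right) + 138 = \left(-73 - 85\right) + 138 = -158 + 138 = -20$)
$k{\left(v \right)} - n = -20 - - \frac{43}{83} = -20 + \frac{43}{83} = - \frac{1617}{83}$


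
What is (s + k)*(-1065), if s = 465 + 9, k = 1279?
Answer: -1866945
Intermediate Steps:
s = 474
(s + k)*(-1065) = (474 + 1279)*(-1065) = 1753*(-1065) = -1866945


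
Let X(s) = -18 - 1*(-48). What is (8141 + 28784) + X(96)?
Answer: 36955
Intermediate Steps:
X(s) = 30 (X(s) = -18 + 48 = 30)
(8141 + 28784) + X(96) = (8141 + 28784) + 30 = 36925 + 30 = 36955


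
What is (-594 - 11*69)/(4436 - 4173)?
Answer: -1353/263 ≈ -5.1445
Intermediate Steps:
(-594 - 11*69)/(4436 - 4173) = (-594 - 759)/263 = -1353*1/263 = -1353/263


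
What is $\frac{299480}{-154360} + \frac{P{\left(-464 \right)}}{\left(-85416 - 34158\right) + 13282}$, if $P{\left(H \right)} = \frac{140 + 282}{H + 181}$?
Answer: $- \frac{112606046617}{58040587162} \approx -1.9401$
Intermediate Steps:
$P{\left(H \right)} = \frac{422}{181 + H}$
$\frac{299480}{-154360} + \frac{P{\left(-464 \right)}}{\left(-85416 - 34158\right) + 13282} = \frac{299480}{-154360} + \frac{422 \frac{1}{181 - 464}}{\left(-85416 - 34158\right) + 13282} = 299480 \left(- \frac{1}{154360}\right) + \frac{422 \frac{1}{-283}}{-119574 + 13282} = - \frac{7487}{3859} + \frac{422 \left(- \frac{1}{283}\right)}{-106292} = - \frac{7487}{3859} - - \frac{211}{15040318} = - \frac{7487}{3859} + \frac{211}{15040318} = - \frac{112606046617}{58040587162}$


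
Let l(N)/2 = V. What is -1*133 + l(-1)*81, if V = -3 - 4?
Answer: -1267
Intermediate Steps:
V = -7
l(N) = -14 (l(N) = 2*(-7) = -14)
-1*133 + l(-1)*81 = -1*133 - 14*81 = -133 - 1134 = -1267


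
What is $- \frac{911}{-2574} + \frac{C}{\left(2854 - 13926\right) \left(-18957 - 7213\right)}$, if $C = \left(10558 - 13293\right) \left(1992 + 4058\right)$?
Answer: $\frac{11068738907}{37291370688} \approx 0.29682$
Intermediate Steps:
$C = -16546750$ ($C = \left(-2735\right) 6050 = -16546750$)
$- \frac{911}{-2574} + \frac{C}{\left(2854 - 13926\right) \left(-18957 - 7213\right)} = - \frac{911}{-2574} - \frac{16546750}{\left(2854 - 13926\right) \left(-18957 - 7213\right)} = \left(-911\right) \left(- \frac{1}{2574}\right) - \frac{16546750}{\left(-11072\right) \left(-26170\right)} = \frac{911}{2574} - \frac{16546750}{289754240} = \frac{911}{2574} - \frac{1654675}{28975424} = \frac{11068738907}{37291370688}$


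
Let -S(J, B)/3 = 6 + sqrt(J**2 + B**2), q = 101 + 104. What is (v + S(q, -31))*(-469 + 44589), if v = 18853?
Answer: 831000200 - 132360*sqrt(42986) ≈ 8.0356e+8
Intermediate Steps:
q = 205
S(J, B) = -18 - 3*sqrt(B**2 + J**2) (S(J, B) = -3*(6 + sqrt(J**2 + B**2)) = -3*(6 + sqrt(B**2 + J**2)) = -18 - 3*sqrt(B**2 + J**2))
(v + S(q, -31))*(-469 + 44589) = (18853 + (-18 - 3*sqrt((-31)**2 + 205**2)))*(-469 + 44589) = (18853 + (-18 - 3*sqrt(961 + 42025)))*44120 = (18853 + (-18 - 3*sqrt(42986)))*44120 = (18835 - 3*sqrt(42986))*44120 = 831000200 - 132360*sqrt(42986)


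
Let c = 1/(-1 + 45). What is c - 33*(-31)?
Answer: 45013/44 ≈ 1023.0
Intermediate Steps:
c = 1/44 ≈ 0.022727
c - 33*(-31) = 1/44 - 33*(-31) = 1/44 + 1023 = 45013/44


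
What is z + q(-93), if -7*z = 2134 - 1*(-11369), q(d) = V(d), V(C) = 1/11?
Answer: -21218/11 ≈ -1928.9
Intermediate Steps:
V(C) = 1/11
q(d) = 1/11
z = -1929 (z = -(2134 - 1*(-11369))/7 = -(2134 + 11369)/7 = -1/7*13503 = -1929)
z + q(-93) = -1929 + 1/11 = -21218/11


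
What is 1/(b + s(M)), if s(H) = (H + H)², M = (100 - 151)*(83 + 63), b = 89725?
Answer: 1/221861389 ≈ 4.5073e-9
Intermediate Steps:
M = -7446 (M = -51*146 = -7446)
s(H) = 4*H² (s(H) = (2*H)² = 4*H²)
1/(b + s(M)) = 1/(89725 + 4*(-7446)²) = 1/(89725 + 4*55442916) = 1/(89725 + 221771664) = 1/221861389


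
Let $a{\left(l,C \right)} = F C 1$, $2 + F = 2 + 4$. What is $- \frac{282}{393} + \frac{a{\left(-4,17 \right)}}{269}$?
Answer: $- \frac{16378}{35239} \approx -0.46477$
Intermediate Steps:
$F = 4$ ($F = -2 + \left(2 + 4\right) = -2 + 6 = 4$)
$a{\left(l,C \right)} = 4 C$ ($a{\left(l,C \right)} = 4 C 1 = 4 C$)
$- \frac{282}{393} + \frac{a{\left(-4,17 \right)}}{269} = - \frac{282}{393} + \frac{4 \cdot 17}{269} = \left(-282\right) \frac{1}{393} + 68 \cdot \frac{1}{269} = - \frac{94}{131} + \frac{68}{269} = - \frac{16378}{35239}$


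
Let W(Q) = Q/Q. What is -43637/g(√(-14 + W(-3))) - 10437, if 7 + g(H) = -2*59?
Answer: -1260988/125 ≈ -10088.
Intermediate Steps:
W(Q) = 1
g(H) = -125 (g(H) = -7 - 2*59 = -7 - 118 = -125)
-43637/g(√(-14 + W(-3))) - 10437 = -43637/(-125) - 10437 = -43637*(-1/125) - 10437 = 43637/125 - 10437 = -1260988/125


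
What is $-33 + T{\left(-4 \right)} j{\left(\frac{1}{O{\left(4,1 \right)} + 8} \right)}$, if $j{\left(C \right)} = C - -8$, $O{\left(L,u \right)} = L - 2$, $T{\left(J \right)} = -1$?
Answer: $- \frac{411}{10} \approx -41.1$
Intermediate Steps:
$O{\left(L,u \right)} = -2 + L$
$j{\left(C \right)} = 8 + C$ ($j{\left(C \right)} = C + 8 = 8 + C$)
$-33 + T{\left(-4 \right)} j{\left(\frac{1}{O{\left(4,1 \right)} + 8} \right)} = -33 - \left(8 + \frac{1}{\left(-2 + 4\right) + 8}\right) = -33 - \left(8 + \frac{1}{2 + 8}\right) = -33 - \left(8 + \frac{1}{10}\right) = -33 - \frac{81}{10} = - \frac{411}{10}$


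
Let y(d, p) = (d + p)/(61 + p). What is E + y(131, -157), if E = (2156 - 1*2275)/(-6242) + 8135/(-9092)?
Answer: -205957903/340513584 ≈ -0.60485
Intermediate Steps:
E = -24848361/28376132 (E = (2156 - 2275)*(-1/6242) + 8135*(-1/9092) = -119*(-1/6242) - 8135/9092 = 119/6242 - 8135/9092 = -24848361/28376132 ≈ -0.87568)
y(d, p) = (d + p)/(61 + p)
E + y(131, -157) = -24848361/28376132 + (131 - 157)/(61 - 157) = -24848361/28376132 - 26/(-96) = -24848361/28376132 - 1/96*(-26) = -24848361/28376132 + 13/48 = -205957903/340513584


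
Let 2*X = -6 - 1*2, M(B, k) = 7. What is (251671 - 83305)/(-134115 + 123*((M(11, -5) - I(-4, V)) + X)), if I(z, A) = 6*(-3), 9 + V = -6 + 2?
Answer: -28061/21922 ≈ -1.2800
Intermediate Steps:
V = -13 (V = -9 + (-6 + 2) = -9 - 4 = -13)
I(z, A) = -18
X = -4 (X = (-6 - 1*2)/2 = (-6 - 2)/2 = (½)*(-8) = -4)
(251671 - 83305)/(-134115 + 123*((M(11, -5) - I(-4, V)) + X)) = (251671 - 83305)/(-134115 + 123*((7 - 1*(-18)) - 4)) = 168366/(-134115 + 123*((7 + 18) - 4)) = 168366/(-134115 + 123*(25 - 4)) = 168366/(-134115 + 123*21) = 168366/(-134115 + 2583) = 168366/(-131532) = 168366*(-1/131532) = -28061/21922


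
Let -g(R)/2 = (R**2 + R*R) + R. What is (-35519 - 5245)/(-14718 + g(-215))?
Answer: 3397/16599 ≈ 0.20465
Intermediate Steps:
g(R) = -4*R**2 - 2*R (g(R) = -2*((R**2 + R*R) + R) = -2*((R**2 + R**2) + R) = -2*(2*R**2 + R) = -2*(R + 2*R**2) = -4*R**2 - 2*R)
(-35519 - 5245)/(-14718 + g(-215)) = (-35519 - 5245)/(-14718 - 2*(-215)*(1 + 2*(-215))) = -40764/(-14718 - 2*(-215)*(1 - 430)) = -40764/(-14718 - 2*(-215)*(-429)) = -40764/(-14718 - 184470) = -40764/(-199188) = -40764*(-1/199188) = 3397/16599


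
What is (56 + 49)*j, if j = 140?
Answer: 14700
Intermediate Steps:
(56 + 49)*j = (56 + 49)*140 = 105*140 = 14700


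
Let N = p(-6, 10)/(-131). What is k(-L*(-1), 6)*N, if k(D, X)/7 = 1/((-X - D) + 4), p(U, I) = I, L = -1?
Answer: 70/131 ≈ 0.53435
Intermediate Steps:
k(D, X) = 7/(4 - D - X) (k(D, X) = 7/((-X - D) + 4) = 7/((-D - X) + 4) = 7/(4 - D - X))
N = -10/131 (N = 10/(-131) = 10*(-1/131) = -10/131 ≈ -0.076336)
k(-L*(-1), 6)*N = -7/(-4 - 1*(-1)*(-1) + 6)*(-10/131) = -7/(-4 + 1*(-1) + 6)*(-10/131) = -7/(-4 - 1 + 6)*(-10/131) = -7/1*(-10/131) = -7*1*(-10/131) = -7*(-10/131) = 70/131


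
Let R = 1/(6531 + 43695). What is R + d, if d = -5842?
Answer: -293420291/50226 ≈ -5842.0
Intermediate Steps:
R = 1/50226 ≈ 1.9910e-5
R + d = 1/50226 - 5842 = -293420291/50226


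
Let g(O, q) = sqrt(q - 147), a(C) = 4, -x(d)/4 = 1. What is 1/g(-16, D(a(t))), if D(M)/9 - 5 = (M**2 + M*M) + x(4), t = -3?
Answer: sqrt(6)/30 ≈ 0.081650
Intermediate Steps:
x(d) = -4 (x(d) = -4*1 = -4)
D(M) = 9 + 18*M**2 (D(M) = 45 + 9*((M**2 + M*M) - 4) = 45 + 9*((M**2 + M**2) - 4) = 45 + 9*(2*M**2 - 4) = 45 + 9*(-4 + 2*M**2) = 45 + (-36 + 18*M**2) = 9 + 18*M**2)
g(O, q) = sqrt(-147 + q)
1/g(-16, D(a(t))) = 1/(sqrt(-147 + (9 + 18*4**2))) = 1/(sqrt(-147 + (9 + 18*16))) = 1/(sqrt(-147 + (9 + 288))) = 1/(sqrt(-147 + 297)) = 1/(sqrt(150)) = 1/(5*sqrt(6)) = sqrt(6)/30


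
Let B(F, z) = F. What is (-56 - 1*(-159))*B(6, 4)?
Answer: 618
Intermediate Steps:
(-56 - 1*(-159))*B(6, 4) = (-56 - 1*(-159))*6 = (-56 + 159)*6 = 103*6 = 618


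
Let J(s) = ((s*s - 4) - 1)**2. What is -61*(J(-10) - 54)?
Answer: -547231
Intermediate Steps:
J(s) = (-5 + s**2)**2 (J(s) = ((s**2 - 4) - 1)**2 = ((-4 + s**2) - 1)**2 = (-5 + s**2)**2)
-61*(J(-10) - 54) = -61*((-5 + (-10)**2)**2 - 54) = -61*((-5 + 100)**2 - 54) = -61*(95**2 - 54) = -61*(9025 - 54) = -61*8971 = -547231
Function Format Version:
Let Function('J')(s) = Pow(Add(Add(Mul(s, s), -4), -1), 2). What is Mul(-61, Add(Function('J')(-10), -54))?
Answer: -547231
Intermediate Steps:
Function('J')(s) = Pow(Add(-5, Pow(s, 2)), 2) (Function('J')(s) = Pow(Add(Add(Pow(s, 2), -4), -1), 2) = Pow(Add(Add(-4, Pow(s, 2)), -1), 2) = Pow(Add(-5, Pow(s, 2)), 2))
Mul(-61, Add(Function('J')(-10), -54)) = Mul(-61, Add(Pow(Add(-5, Pow(-10, 2)), 2), -54)) = Mul(-61, Add(Pow(Add(-5, 100), 2), -54)) = Mul(-61, Add(Pow(95, 2), -54)) = Mul(-61, Add(9025, -54)) = Mul(-61, 8971) = -547231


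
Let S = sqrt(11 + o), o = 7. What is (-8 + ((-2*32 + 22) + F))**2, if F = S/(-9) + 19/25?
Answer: 13639499/5625 + 2462*sqrt(2)/75 ≈ 2471.2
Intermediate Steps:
S = 3*sqrt(2) (S = sqrt(11 + 7) = sqrt(18) = 3*sqrt(2) ≈ 4.2426)
F = 19/25 - sqrt(2)/3 (F = (3*sqrt(2))/(-9) + 19/25 = (3*sqrt(2))*(-1/9) + 19*(1/25) = -sqrt(2)/3 + 19/25 = 19/25 - sqrt(2)/3 ≈ 0.28860)
(-8 + ((-2*32 + 22) + F))**2 = (-8 + ((-2*32 + 22) + (19/25 - sqrt(2)/3)))**2 = (-8 + ((-64 + 22) + (19/25 - sqrt(2)/3)))**2 = (-8 + (-42 + (19/25 - sqrt(2)/3)))**2 = (-8 + (-1031/25 - sqrt(2)/3))**2 = (-1231/25 - sqrt(2)/3)**2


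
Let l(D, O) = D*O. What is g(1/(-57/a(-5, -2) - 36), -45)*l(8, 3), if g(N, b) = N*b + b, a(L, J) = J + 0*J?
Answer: -936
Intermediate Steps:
a(L, J) = J (a(L, J) = J + 0 = J)
g(N, b) = b + N*b
g(1/(-57/a(-5, -2) - 36), -45)*l(8, 3) = (-45*(1 + 1/(-57/(-2) - 36)))*(8*3) = -45*(1 + 1/(-57*(-1/2) - 36))*24 = -45*(1 + 1/(57/2 - 36))*24 = -45*(1 + 1/(-15/2))*24 = -45*(1 - 2/15)*24 = -45*13/15*24 = -39*24 = -936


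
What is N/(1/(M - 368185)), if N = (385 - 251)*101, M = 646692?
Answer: 3769313738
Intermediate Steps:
N = 13534 (N = 134*101 = 13534)
N/(1/(M - 368185)) = 13534/(1/(646692 - 368185)) = 13534/(1/278507) = 13534*278507 = 3769313738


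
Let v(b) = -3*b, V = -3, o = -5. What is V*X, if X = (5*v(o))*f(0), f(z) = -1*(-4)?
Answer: -900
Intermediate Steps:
f(z) = 4
X = 300 (X = (5*(-3*(-5)))*4 = (5*15)*4 = 75*4 = 300)
V*X = -3*300 = -900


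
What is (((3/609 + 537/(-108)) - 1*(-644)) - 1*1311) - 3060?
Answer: -27273217/7308 ≈ -3732.0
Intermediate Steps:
(((3/609 + 537/(-108)) - 1*(-644)) - 1*1311) - 3060 = (((3*(1/609) + 537*(-1/108)) + 644) - 1311) - 3060 = (((1/203 - 179/36) + 644) - 1311) - 3060 = ((-36301/7308 + 644) - 1311) - 3060 = (4670051/7308 - 1311) - 3060 = -4910737/7308 - 3060 = -27273217/7308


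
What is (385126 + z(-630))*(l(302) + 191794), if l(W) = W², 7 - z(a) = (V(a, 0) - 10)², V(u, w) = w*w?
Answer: 108963568934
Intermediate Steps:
V(u, w) = w²
z(a) = -93 (z(a) = 7 - (0² - 10)² = 7 - (0 - 10)² = 7 - 1*(-10)² = 7 - 1*100 = 7 - 100 = -93)
(385126 + z(-630))*(l(302) + 191794) = (385126 - 93)*(302² + 191794) = 385033*(91204 + 191794) = 385033*282998 = 108963568934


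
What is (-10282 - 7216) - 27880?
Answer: -45378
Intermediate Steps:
(-10282 - 7216) - 27880 = -17498 - 27880 = -45378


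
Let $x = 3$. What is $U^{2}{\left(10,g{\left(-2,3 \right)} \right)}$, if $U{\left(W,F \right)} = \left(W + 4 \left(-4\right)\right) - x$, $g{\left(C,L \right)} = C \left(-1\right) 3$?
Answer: $81$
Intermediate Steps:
$g{\left(C,L \right)} = - 3 C$ ($g{\left(C,L \right)} = - C 3 = - 3 C$)
$U{\left(W,F \right)} = -19 + W$ ($U{\left(W,F \right)} = \left(W + 4 \left(-4\right)\right) - 3 = \left(W - 16\right) - 3 = \left(-16 + W\right) - 3 = -19 + W$)
$U^{2}{\left(10,g{\left(-2,3 \right)} \right)} = \left(-19 + 10\right)^{2} = \left(-9\right)^{2} = 81$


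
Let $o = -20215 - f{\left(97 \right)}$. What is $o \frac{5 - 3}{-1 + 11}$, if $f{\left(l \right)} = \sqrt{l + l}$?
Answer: $-4043 - \frac{\sqrt{194}}{5} \approx -4045.8$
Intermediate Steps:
$f{\left(l \right)} = \sqrt{2} \sqrt{l}$ ($f{\left(l \right)} = \sqrt{2 l} = \sqrt{2} \sqrt{l}$)
$o = -20215 - \sqrt{194}$ ($o = -20215 - \sqrt{2} \sqrt{97} = -20215 - \sqrt{194} \approx -20229.0$)
$o \frac{5 - 3}{-1 + 11} = \left(-20215 - \sqrt{194}\right) \frac{5 - 3}{-1 + 11} = \left(-20215 - \sqrt{194}\right) \frac{2}{10} = \left(-20215 - \sqrt{194}\right) 2 \cdot \frac{1}{10} = \left(-20215 - \sqrt{194}\right) \frac{1}{5} = -4043 - \frac{\sqrt{194}}{5}$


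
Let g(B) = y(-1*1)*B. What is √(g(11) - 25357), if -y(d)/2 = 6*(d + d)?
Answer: I*√25093 ≈ 158.41*I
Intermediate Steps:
y(d) = -24*d (y(d) = -12*(d + d) = -12*2*d = -24*d)
g(B) = 24*B (g(B) = (-(-24))*B = (-24*(-1))*B = 24*B)
√(g(11) - 25357) = √(24*11 - 25357) = √(264 - 25357) = √(-25093) = I*√25093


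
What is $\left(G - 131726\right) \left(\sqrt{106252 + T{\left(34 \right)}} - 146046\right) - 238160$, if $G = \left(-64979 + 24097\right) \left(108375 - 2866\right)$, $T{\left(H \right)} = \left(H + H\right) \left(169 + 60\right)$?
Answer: $629976820036384 - 155287823904 \sqrt{94} \approx 6.2847 \cdot 10^{14}$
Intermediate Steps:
$T{\left(H \right)} = 458 H$ ($T{\left(H \right)} = 2 H 229 = 458 H$)
$G = -4313418938$ ($G = \left(-40882\right) 105509 = -4313418938$)
$\left(G - 131726\right) \left(\sqrt{106252 + T{\left(34 \right)}} - 146046\right) - 238160 = \left(-4313418938 - 131726\right) \left(\sqrt{106252 + 458 \cdot 34} - 146046\right) - 238160 = - 4313550664 \left(\sqrt{106252 + 15572} - 146046\right) - 238160 = - 4313550664 \left(\sqrt{121824} - 146046\right) - 238160 = - 4313550664 \left(36 \sqrt{94} - 146046\right) - 238160 = - 4313550664 \left(-146046 + 36 \sqrt{94}\right) - 238160 = \left(629976820274544 - 155287823904 \sqrt{94}\right) - 238160 = 629976820036384 - 155287823904 \sqrt{94}$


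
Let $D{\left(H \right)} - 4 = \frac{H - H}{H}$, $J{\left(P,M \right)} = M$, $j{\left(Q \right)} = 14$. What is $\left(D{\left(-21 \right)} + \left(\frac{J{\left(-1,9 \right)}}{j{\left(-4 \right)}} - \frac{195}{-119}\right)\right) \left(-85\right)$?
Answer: $- \frac{7475}{14} \approx -533.93$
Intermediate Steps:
$D{\left(H \right)} = 4$ ($D{\left(H \right)} = 4 + \frac{H - H}{H} = 4 + \frac{0}{H} = 4 + 0 = 4$)
$\left(D{\left(-21 \right)} + \left(\frac{J{\left(-1,9 \right)}}{j{\left(-4 \right)}} - \frac{195}{-119}\right)\right) \left(-85\right) = \left(4 + \left(\frac{9}{14} - \frac{195}{-119}\right)\right) \left(-85\right) = \left(4 + \left(9 \cdot \frac{1}{14} - - \frac{195}{119}\right)\right) \left(-85\right) = \left(4 + \left(\frac{9}{14} + \frac{195}{119}\right)\right) \left(-85\right) = \left(4 + \frac{543}{238}\right) \left(-85\right) = \frac{1495}{238} \left(-85\right) = - \frac{7475}{14}$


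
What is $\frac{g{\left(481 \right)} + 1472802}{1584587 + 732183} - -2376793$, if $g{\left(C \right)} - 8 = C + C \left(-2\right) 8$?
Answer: $\frac{1101296836841}{463354} \approx 2.3768 \cdot 10^{6}$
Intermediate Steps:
$g{\left(C \right)} = 8 - 15 C$ ($g{\left(C \right)} = 8 + \left(C + C \left(-2\right) 8\right) = 8 + \left(C + - 2 C 8\right) = 8 + \left(C - 16 C\right) = 8 - 15 C$)
$\frac{g{\left(481 \right)} + 1472802}{1584587 + 732183} - -2376793 = \frac{\left(8 - 7215\right) + 1472802}{1584587 + 732183} - -2376793 = \frac{\left(8 - 7215\right) + 1472802}{2316770} + 2376793 = \left(-7207 + 1472802\right) \frac{1}{2316770} + 2376793 = 1465595 \cdot \frac{1}{2316770} + 2376793 = \frac{293119}{463354} + 2376793 = \frac{1101296836841}{463354}$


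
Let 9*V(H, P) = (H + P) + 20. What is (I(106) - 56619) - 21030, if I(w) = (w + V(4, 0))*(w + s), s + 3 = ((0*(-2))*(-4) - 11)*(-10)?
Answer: -54503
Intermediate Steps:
s = 107 (s = -3 + ((0*(-2))*(-4) - 11)*(-10) = -3 + (0*(-4) - 11)*(-10) = -3 + (0 - 11)*(-10) = -3 - 11*(-10) = -3 + 110 = 107)
V(H, P) = 20/9 + H/9 + P/9 (V(H, P) = ((H + P) + 20)/9 = (20 + H + P)/9 = 20/9 + H/9 + P/9)
I(w) = (107 + w)*(8/3 + w) (I(w) = (w + (20/9 + (⅑)*4 + (⅑)*0))*(w + 107) = (w + (20/9 + 4/9 + 0))*(107 + w) = (w + 8/3)*(107 + w) = (8/3 + w)*(107 + w) = (107 + w)*(8/3 + w))
(I(106) - 56619) - 21030 = ((856/3 + 106² + (329/3)*106) - 56619) - 21030 = ((856/3 + 11236 + 34874/3) - 56619) - 21030 = (23146 - 56619) - 21030 = -33473 - 21030 = -54503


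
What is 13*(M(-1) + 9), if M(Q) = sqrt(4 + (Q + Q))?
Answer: 117 + 13*sqrt(2) ≈ 135.38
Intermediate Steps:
M(Q) = sqrt(4 + 2*Q)
13*(M(-1) + 9) = 13*(sqrt(4 + 2*(-1)) + 9) = 13*(sqrt(4 - 2) + 9) = 13*(sqrt(2) + 9) = 13*(9 + sqrt(2)) = 117 + 13*sqrt(2)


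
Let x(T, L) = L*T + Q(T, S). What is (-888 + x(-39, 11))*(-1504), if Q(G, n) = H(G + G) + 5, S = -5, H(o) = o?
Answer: 2090560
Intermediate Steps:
Q(G, n) = 5 + 2*G (Q(G, n) = (G + G) + 5 = 2*G + 5 = 5 + 2*G)
x(T, L) = 5 + 2*T + L*T (x(T, L) = L*T + (5 + 2*T) = 5 + 2*T + L*T)
(-888 + x(-39, 11))*(-1504) = (-888 + (5 + 2*(-39) + 11*(-39)))*(-1504) = (-888 + (5 - 78 - 429))*(-1504) = (-888 - 502)*(-1504) = -1390*(-1504) = 2090560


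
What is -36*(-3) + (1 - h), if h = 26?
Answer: 83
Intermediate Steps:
-36*(-3) + (1 - h) = -36*(-3) + (1 - 1*26) = 108 + (1 - 26) = 108 - 25 = 83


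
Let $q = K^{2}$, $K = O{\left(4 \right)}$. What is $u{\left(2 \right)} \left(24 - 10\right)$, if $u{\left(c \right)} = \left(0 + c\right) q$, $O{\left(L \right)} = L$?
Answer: $448$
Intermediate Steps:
$K = 4$
$q = 16$ ($q = 4^{2} = 16$)
$u{\left(c \right)} = 16 c$ ($u{\left(c \right)} = \left(0 + c\right) 16 = c 16 = 16 c$)
$u{\left(2 \right)} \left(24 - 10\right) = 16 \cdot 2 \left(24 - 10\right) = 32 \cdot 14 = 448$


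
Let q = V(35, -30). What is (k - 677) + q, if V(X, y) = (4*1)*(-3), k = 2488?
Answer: 1799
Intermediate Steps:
V(X, y) = -12 (V(X, y) = 4*(-3) = -12)
q = -12
(k - 677) + q = (2488 - 677) - 12 = 1811 - 12 = 1799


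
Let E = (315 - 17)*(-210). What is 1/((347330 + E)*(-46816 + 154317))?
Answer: 1/30610909750 ≈ 3.2668e-11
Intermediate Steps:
E = -62580 (E = 298*(-210) = -62580)
1/((347330 + E)*(-46816 + 154317)) = 1/((347330 - 62580)*(-46816 + 154317)) = 1/(284750*107501) = 1/30610909750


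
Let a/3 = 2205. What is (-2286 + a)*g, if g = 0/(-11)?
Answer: 0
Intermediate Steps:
a = 6615 (a = 3*2205 = 6615)
g = 0 (g = 0*(-1/11) = 0)
(-2286 + a)*g = (-2286 + 6615)*0 = 4329*0 = 0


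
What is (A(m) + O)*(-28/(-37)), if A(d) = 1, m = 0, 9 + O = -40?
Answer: -1344/37 ≈ -36.324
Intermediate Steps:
O = -49 (O = -9 - 40 = -49)
(A(m) + O)*(-28/(-37)) = (1 - 49)*(-28/(-37)) = -(-1344)*(-1)/37 = -48*28/37 = -1344/37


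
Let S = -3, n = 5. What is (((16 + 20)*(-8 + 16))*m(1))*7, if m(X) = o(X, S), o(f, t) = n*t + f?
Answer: -28224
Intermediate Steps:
o(f, t) = f + 5*t (o(f, t) = 5*t + f = f + 5*t)
m(X) = -15 + X (m(X) = X + 5*(-3) = X - 15 = -15 + X)
(((16 + 20)*(-8 + 16))*m(1))*7 = (((16 + 20)*(-8 + 16))*(-15 + 1))*7 = ((36*8)*(-14))*7 = (288*(-14))*7 = -4032*7 = -28224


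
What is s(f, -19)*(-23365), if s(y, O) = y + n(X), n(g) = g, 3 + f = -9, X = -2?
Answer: 327110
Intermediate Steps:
f = -12 (f = -3 - 9 = -12)
s(y, O) = -2 + y (s(y, O) = y - 2 = -2 + y)
s(f, -19)*(-23365) = (-2 - 12)*(-23365) = -14*(-23365) = 327110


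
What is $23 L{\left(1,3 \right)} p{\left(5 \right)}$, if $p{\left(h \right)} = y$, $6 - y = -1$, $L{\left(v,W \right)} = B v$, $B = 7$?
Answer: $1127$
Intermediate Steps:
$L{\left(v,W \right)} = 7 v$
$y = 7$ ($y = 6 - -1 = 6 + 1 = 7$)
$p{\left(h \right)} = 7$
$23 L{\left(1,3 \right)} p{\left(5 \right)} = 23 \cdot 7 \cdot 1 \cdot 7 = 23 \cdot 7 \cdot 7 = 161 \cdot 7 = 1127$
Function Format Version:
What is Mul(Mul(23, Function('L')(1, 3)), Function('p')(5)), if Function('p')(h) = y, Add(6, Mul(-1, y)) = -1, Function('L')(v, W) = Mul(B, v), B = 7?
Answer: 1127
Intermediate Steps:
Function('L')(v, W) = Mul(7, v)
y = 7 (y = Add(6, Mul(-1, -1)) = Add(6, 1) = 7)
Function('p')(h) = 7
Mul(Mul(23, Function('L')(1, 3)), Function('p')(5)) = Mul(Mul(23, Mul(7, 1)), 7) = Mul(Mul(23, 7), 7) = Mul(161, 7) = 1127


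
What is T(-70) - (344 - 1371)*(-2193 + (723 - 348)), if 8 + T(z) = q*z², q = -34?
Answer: -2033694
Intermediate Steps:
T(z) = -8 - 34*z²
T(-70) - (344 - 1371)*(-2193 + (723 - 348)) = (-8 - 34*(-70)²) - (344 - 1371)*(-2193 + (723 - 348)) = (-8 - 34*4900) - (-1027)*(-2193 + 375) = (-8 - 166600) - (-1027)*(-1818) = -166608 - 1*1867086 = -166608 - 1867086 = -2033694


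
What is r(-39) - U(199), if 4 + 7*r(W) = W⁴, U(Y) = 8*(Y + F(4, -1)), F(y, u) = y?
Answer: 328867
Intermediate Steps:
U(Y) = 32 + 8*Y (U(Y) = 8*(Y + 4) = 8*(4 + Y) = 32 + 8*Y)
r(W) = -4/7 + W⁴/7
r(-39) - U(199) = (-4/7 + (⅐)*(-39)⁴) - (32 + 8*199) = (-4/7 + (⅐)*2313441) - (32 + 1592) = (-4/7 + 2313441/7) - 1*1624 = 330491 - 1624 = 328867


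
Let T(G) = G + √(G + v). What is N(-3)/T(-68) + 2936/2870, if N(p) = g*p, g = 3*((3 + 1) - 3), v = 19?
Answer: 7738184/6705755 + 63*I/4673 ≈ 1.154 + 0.013482*I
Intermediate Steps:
g = 3 (g = 3*(4 - 3) = 3*1 = 3)
N(p) = 3*p
T(G) = G + √(19 + G) (T(G) = G + √(G + 19) = G + √(19 + G))
N(-3)/T(-68) + 2936/2870 = (3*(-3))/(-68 + √(19 - 68)) + 2936/2870 = -9/(-68 + √(-49)) + 2936*(1/2870) = -9*(-68 - 7*I)/4673 + 1468/1435 = 1468/1435 - 9*(-68 - 7*I)/4673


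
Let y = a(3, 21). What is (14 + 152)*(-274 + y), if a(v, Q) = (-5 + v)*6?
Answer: -47476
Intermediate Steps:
a(v, Q) = -30 + 6*v
y = -12 (y = -30 + 6*3 = -30 + 18 = -12)
(14 + 152)*(-274 + y) = (14 + 152)*(-274 - 12) = 166*(-286) = -47476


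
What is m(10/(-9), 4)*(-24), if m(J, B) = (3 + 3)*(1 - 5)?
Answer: 576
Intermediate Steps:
m(J, B) = -24 (m(J, B) = 6*(-4) = -24)
m(10/(-9), 4)*(-24) = -24*(-24) = 576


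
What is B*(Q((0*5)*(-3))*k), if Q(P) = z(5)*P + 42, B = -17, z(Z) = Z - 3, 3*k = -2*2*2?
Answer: 1904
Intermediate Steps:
k = -8/3 (k = (-2*2*2)/3 = (-4*2)/3 = (⅓)*(-8) = -8/3 ≈ -2.6667)
z(Z) = -3 + Z
Q(P) = 42 + 2*P (Q(P) = (-3 + 5)*P + 42 = 2*P + 42 = 42 + 2*P)
B*(Q((0*5)*(-3))*k) = -17*(42 + 2*((0*5)*(-3)))*(-8)/3 = -17*(42 + 2*(0*(-3)))*(-8)/3 = -17*(42 + 2*0)*(-8)/3 = -17*(42 + 0)*(-8)/3 = -714*(-8)/3 = -17*(-112) = 1904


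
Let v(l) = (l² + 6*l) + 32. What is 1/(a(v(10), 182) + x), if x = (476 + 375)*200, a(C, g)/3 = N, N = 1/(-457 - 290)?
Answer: 249/42379799 ≈ 5.8754e-6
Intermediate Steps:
v(l) = 32 + l² + 6*l
N = -1/747 (N = 1/(-747) = -1/747 ≈ -0.0013387)
a(C, g) = -1/249 (a(C, g) = 3*(-1/747) = -1/249)
x = 170200 (x = 851*200 = 170200)
1/(a(v(10), 182) + x) = 1/(-1/249 + 170200) = 1/(42379799/249) = 249/42379799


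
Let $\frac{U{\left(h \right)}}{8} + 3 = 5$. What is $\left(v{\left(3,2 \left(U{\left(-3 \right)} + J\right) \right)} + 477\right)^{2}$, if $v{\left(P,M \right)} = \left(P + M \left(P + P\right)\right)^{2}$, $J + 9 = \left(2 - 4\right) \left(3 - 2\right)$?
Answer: $19766916$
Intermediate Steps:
$U{\left(h \right)} = 16$ ($U{\left(h \right)} = -24 + 8 \cdot 5 = -24 + 40 = 16$)
$J = -11$ ($J = -9 + \left(2 - 4\right) \left(3 - 2\right) = -9 - 2 = -11$)
$v{\left(P,M \right)} = \left(P + 2 M P\right)^{2}$ ($v{\left(P,M \right)} = \left(P + M 2 P\right)^{2} = \left(P + 2 M P\right)^{2}$)
$\left(v{\left(3,2 \left(U{\left(-3 \right)} + J\right) \right)} + 477\right)^{2} = \left(3^{2} \left(1 + 2 \cdot 2 \left(16 - 11\right)\right)^{2} + 477\right)^{2} = \left(9 \left(1 + 2 \cdot 2 \cdot 5\right)^{2} + 477\right)^{2} = \left(9 \left(1 + 2 \cdot 10\right)^{2} + 477\right)^{2} = \left(9 \left(1 + 20\right)^{2} + 477\right)^{2} = \left(9 \cdot 21^{2} + 477\right)^{2} = \left(9 \cdot 441 + 477\right)^{2} = \left(3969 + 477\right)^{2} = 4446^{2} = 19766916$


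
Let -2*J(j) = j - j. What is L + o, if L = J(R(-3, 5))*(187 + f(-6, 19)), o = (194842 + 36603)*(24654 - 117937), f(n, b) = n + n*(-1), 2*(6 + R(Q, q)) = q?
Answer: -21589883935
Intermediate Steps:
R(Q, q) = -6 + q/2
f(n, b) = 0 (f(n, b) = n - n = 0)
J(j) = 0 (J(j) = -(j - j)/2 = -½*0 = 0)
o = -21589883935 (o = 231445*(-93283) = -21589883935)
L = 0 (L = 0*(187 + 0) = 0*187 = 0)
L + o = 0 - 21589883935 = -21589883935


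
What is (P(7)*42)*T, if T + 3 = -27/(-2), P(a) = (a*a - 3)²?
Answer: 933156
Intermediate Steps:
P(a) = (-3 + a²)² (P(a) = (a² - 3)² = (-3 + a²)²)
T = 21/2 (T = -3 - 27/(-2) = -3 - 27*(-½) = -3 + 27/2 = 21/2 ≈ 10.500)
(P(7)*42)*T = ((-3 + 7²)²*42)*(21/2) = ((-3 + 49)²*42)*(21/2) = (46²*42)*(21/2) = (2116*42)*(21/2) = 88872*(21/2) = 933156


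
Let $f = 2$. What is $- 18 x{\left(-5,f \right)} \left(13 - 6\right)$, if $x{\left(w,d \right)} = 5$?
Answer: $-630$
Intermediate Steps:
$- 18 x{\left(-5,f \right)} \left(13 - 6\right) = \left(-18\right) 5 \left(13 - 6\right) = - 90 \left(13 - 6\right) = \left(-90\right) 7 = -630$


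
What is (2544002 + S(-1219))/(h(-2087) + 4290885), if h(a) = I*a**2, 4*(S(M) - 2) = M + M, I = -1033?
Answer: -5086789/8990023784 ≈ -0.00056583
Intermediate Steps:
S(M) = 2 + M/2 (S(M) = 2 + (M + M)/4 = 2 + (2*M)/4 = 2 + M/2)
h(a) = -1033*a**2
(2544002 + S(-1219))/(h(-2087) + 4290885) = (2544002 + (2 + (1/2)*(-1219)))/(-1033*(-2087)**2 + 4290885) = (2544002 + (2 - 1219/2))/(-1033*4355569 + 4290885) = (2544002 - 1215/2)/(-4499302777 + 4290885) = (5086789/2)/(-4495011892) = (5086789/2)*(-1/4495011892) = -5086789/8990023784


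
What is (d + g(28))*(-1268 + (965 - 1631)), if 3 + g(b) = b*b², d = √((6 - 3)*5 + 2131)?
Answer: -42449366 - 1934*√2146 ≈ -4.2539e+7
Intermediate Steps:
d = √2146 (d = √(3*5 + 2131) = √(15 + 2131) = √2146 ≈ 46.325)
g(b) = -3 + b³ (g(b) = -3 + b*b² = -3 + b³)
(d + g(28))*(-1268 + (965 - 1631)) = (√2146 + (-3 + 28³))*(-1268 + (965 - 1631)) = (√2146 + (-3 + 21952))*(-1268 - 666) = (√2146 + 21949)*(-1934) = (21949 + √2146)*(-1934) = -42449366 - 1934*√2146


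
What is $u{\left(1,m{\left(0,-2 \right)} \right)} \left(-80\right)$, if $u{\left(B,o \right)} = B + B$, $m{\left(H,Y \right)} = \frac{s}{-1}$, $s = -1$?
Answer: $-160$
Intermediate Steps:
$m{\left(H,Y \right)} = 1$ ($m{\left(H,Y \right)} = - \frac{1}{-1} = \left(-1\right) \left(-1\right) = 1$)
$u{\left(B,o \right)} = 2 B$
$u{\left(1,m{\left(0,-2 \right)} \right)} \left(-80\right) = 2 \cdot 1 \left(-80\right) = 2 \left(-80\right) = -160$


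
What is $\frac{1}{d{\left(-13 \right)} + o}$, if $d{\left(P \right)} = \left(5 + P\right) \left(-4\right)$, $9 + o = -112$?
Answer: $- \frac{1}{89} \approx -0.011236$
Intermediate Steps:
$o = -121$ ($o = -9 - 112 = -121$)
$d{\left(P \right)} = -20 - 4 P$
$\frac{1}{d{\left(-13 \right)} + o} = \frac{1}{\left(-20 - -52\right) - 121} = \frac{1}{\left(-20 + 52\right) - 121} = \frac{1}{32 - 121} = \frac{1}{-89} = - \frac{1}{89}$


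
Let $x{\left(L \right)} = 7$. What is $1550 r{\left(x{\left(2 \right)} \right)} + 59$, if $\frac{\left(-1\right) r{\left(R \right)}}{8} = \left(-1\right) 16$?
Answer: $198459$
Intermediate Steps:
$r{\left(R \right)} = 128$ ($r{\left(R \right)} = - 8 \left(\left(-1\right) 16\right) = \left(-8\right) \left(-16\right) = 128$)
$1550 r{\left(x{\left(2 \right)} \right)} + 59 = 1550 \cdot 128 + 59 = 198400 + 59 = 198459$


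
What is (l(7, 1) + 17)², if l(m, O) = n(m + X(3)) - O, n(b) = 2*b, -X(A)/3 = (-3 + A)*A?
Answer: 900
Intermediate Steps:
X(A) = -3*A*(-3 + A) (X(A) = -3*(-3 + A)*A = -3*A*(-3 + A))
l(m, O) = -O + 2*m (l(m, O) = 2*(m + 3*3*(3 - 1*3)) - O = 2*(m + 3*3*(3 - 3)) - O = 2*(m + 3*3*0) - O = 2*(m + 0) - O = 2*m - O = -O + 2*m)
(l(7, 1) + 17)² = ((-1*1 + 2*7) + 17)² = ((-1 + 14) + 17)² = (13 + 17)² = 30² = 900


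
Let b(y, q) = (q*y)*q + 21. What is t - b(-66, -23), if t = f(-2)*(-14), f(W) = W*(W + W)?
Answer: 34781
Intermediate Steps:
f(W) = 2*W² (f(W) = W*(2*W) = 2*W²)
b(y, q) = 21 + y*q² (b(y, q) = y*q² + 21 = 21 + y*q²)
t = -112 (t = (2*(-2)²)*(-14) = (2*4)*(-14) = 8*(-14) = -112)
t - b(-66, -23) = -112 - (21 - 66*(-23)²) = -112 - (21 - 66*529) = -112 - (21 - 34914) = -112 - 1*(-34893) = -112 + 34893 = 34781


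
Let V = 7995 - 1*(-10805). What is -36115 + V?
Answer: -17315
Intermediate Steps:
V = 18800 (V = 7995 + 10805 = 18800)
-36115 + V = -36115 + 18800 = -17315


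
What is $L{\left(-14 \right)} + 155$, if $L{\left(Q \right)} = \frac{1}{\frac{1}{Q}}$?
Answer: $141$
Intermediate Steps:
$L{\left(Q \right)} = Q$
$L{\left(-14 \right)} + 155 = -14 + 155 = 141$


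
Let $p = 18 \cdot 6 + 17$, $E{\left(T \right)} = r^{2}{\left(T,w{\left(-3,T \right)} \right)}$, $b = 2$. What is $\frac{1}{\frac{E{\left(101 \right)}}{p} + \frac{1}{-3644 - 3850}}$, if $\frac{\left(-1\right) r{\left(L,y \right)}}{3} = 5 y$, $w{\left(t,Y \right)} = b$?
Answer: $\frac{37470}{269779} \approx 0.13889$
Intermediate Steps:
$w{\left(t,Y \right)} = 2$
$r{\left(L,y \right)} = - 15 y$ ($r{\left(L,y \right)} = - 3 \cdot 5 y = - 15 y$)
$E{\left(T \right)} = 900$ ($E{\left(T \right)} = \left(\left(-15\right) 2\right)^{2} = \left(-30\right)^{2} = 900$)
$p = 125$ ($p = 108 + 17 = 125$)
$\frac{1}{\frac{E{\left(101 \right)}}{p} + \frac{1}{-3644 - 3850}} = \frac{1}{\frac{900}{125} + \frac{1}{-3644 - 3850}} = \frac{1}{900 \cdot \frac{1}{125} + \frac{1}{-7494}} = \frac{1}{\frac{36}{5} - \frac{1}{7494}} = \frac{1}{\frac{269779}{37470}} = \frac{37470}{269779}$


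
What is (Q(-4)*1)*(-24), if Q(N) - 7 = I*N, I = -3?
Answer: -456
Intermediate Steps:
Q(N) = 7 - 3*N
(Q(-4)*1)*(-24) = ((7 - 3*(-4))*1)*(-24) = ((7 + 12)*1)*(-24) = (19*1)*(-24) = 19*(-24) = -456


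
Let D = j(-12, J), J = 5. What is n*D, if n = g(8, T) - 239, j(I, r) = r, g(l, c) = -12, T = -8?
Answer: -1255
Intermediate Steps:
n = -251 (n = -12 - 239 = -251)
D = 5
n*D = -251*5 = -1255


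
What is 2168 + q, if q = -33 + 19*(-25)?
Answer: 1660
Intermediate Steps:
q = -508 (q = -33 - 475 = -508)
2168 + q = 2168 - 508 = 1660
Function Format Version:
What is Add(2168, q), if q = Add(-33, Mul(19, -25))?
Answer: 1660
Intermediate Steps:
q = -508 (q = Add(-33, -475) = -508)
Add(2168, q) = Add(2168, -508) = 1660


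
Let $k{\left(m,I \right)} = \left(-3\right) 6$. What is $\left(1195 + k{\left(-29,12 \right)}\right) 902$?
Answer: $1061654$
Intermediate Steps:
$k{\left(m,I \right)} = -18$
$\left(1195 + k{\left(-29,12 \right)}\right) 902 = \left(1195 - 18\right) 902 = 1177 \cdot 902 = 1061654$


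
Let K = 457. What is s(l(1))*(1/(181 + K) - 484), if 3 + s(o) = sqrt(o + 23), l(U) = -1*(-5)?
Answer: 926373/638 - 308791*sqrt(7)/319 ≈ -1109.1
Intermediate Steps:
l(U) = 5
s(o) = -3 + sqrt(23 + o) (s(o) = -3 + sqrt(o + 23) = -3 + sqrt(23 + o))
s(l(1))*(1/(181 + K) - 484) = (-3 + sqrt(23 + 5))*(1/(181 + 457) - 484) = (-3 + sqrt(28))*(1/638 - 484) = (-3 + 2*sqrt(7))*(1/638 - 484) = (-3 + 2*sqrt(7))*(-308791/638) = 926373/638 - 308791*sqrt(7)/319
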